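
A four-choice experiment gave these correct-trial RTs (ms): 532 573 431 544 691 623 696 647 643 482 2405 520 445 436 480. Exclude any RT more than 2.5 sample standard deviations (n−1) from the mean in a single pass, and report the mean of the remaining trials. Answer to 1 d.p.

n = 15, ΣRT = 10148, M = 676.533
Σ(x−M)² = 3314943.73; s = √(3314943.73/14) = 486.602
Cutoffs: 676.533 ± 2.5·486.602 → [-540.0, 1893.0]
Outside: 2405 → excluded.
Retained (n=14): Σ = 7743, mean = 7743/14 = 553.071

553.1 ms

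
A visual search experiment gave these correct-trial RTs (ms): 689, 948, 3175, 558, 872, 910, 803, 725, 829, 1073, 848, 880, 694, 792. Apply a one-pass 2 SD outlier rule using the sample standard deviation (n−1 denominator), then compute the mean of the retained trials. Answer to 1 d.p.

817.0 ms

n = 14, ΣRT = 13796, M = 985.429
Σ(x−M)² = 5370333.43; s = √(5370333.43/13) = 642.731
Cutoffs: 985.429 ± 2·642.731 → [-300.0, 2270.9]
Outside: 3175 → excluded.
Retained (n=13): Σ = 10621, mean = 10621/13 = 817.000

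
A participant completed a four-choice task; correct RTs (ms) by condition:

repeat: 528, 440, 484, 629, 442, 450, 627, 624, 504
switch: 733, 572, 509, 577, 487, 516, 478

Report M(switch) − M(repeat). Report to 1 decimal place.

27.8 ms

M(repeat) = 4728/9 = 525.333
M(switch) = 3872/7 = 553.143
Difference = 553.143 − 525.333 = 27.810 ms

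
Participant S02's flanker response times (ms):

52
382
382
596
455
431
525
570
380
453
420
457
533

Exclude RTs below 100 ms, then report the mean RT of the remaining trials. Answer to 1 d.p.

465.3 ms

Excluded: 52
Retained (n=12): Σ = 5584
Mean = 5584/12 = 465.3333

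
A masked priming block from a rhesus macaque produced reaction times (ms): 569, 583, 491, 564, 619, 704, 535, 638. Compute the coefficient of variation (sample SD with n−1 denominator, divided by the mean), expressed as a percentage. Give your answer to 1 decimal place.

11.2%

n = 8, Σ = 4703, M = 587.8750
Σ(x−M)² = 30096.875; s = √(30096.875/7) = 65.5710
CV = 65.5710 / 587.8750 = 0.11154 = 11.154%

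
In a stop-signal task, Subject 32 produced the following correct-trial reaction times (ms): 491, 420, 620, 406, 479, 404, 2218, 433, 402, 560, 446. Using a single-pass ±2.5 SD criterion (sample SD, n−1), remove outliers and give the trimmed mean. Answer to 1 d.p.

466.1 ms

n = 11, ΣRT = 6879, M = 625.364
Σ(x−M)² = 2838630.55; s = √(2838630.55/10) = 532.788
Cutoffs: 625.364 ± 2.5·532.788 → [-706.6, 1957.3]
Outside: 2218 → excluded.
Retained (n=10): Σ = 4661, mean = 4661/10 = 466.100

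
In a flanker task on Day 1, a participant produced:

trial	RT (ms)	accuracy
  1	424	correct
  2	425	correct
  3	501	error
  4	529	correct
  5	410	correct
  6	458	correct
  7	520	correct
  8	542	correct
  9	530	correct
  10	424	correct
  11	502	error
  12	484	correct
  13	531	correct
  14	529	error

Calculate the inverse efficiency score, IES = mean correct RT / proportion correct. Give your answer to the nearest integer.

611 ms

Correct trials (n=11): 424, 425, 529, 410, 458, 520, 542, 530, 424, 484, 531
Mean correct RT = 5277/11 = 479.7273 ms
Proportion correct = 11/14
IES = 479.7273 / (11/14) = 610.562 ms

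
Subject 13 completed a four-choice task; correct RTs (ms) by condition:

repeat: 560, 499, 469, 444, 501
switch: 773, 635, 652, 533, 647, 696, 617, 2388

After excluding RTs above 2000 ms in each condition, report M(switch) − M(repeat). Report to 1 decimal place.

155.8 ms

switch: exclude 2388
M(repeat) = 2473/5 = 494.600
M(switch) = 4553/7 = 650.429
Difference = 650.429 − 494.600 = 155.829 ms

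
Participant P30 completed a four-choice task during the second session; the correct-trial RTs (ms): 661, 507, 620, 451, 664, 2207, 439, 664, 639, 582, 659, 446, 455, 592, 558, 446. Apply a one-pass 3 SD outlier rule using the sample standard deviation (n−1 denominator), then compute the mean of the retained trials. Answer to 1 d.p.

n = 16, ΣRT = 10590, M = 661.875
Σ(x−M)² = 2665887.75; s = √(2665887.75/15) = 421.575
Cutoffs: 661.875 ± 3·421.575 → [-602.9, 1926.6]
Outside: 2207 → excluded.
Retained (n=15): Σ = 8383, mean = 8383/15 = 558.867

558.9 ms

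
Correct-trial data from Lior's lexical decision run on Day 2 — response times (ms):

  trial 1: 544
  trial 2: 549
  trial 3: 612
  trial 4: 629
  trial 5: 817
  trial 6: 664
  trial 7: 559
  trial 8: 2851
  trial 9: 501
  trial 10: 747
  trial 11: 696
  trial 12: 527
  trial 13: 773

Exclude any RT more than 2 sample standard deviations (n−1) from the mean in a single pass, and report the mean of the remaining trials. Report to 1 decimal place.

634.8 ms

n = 13, ΣRT = 10469, M = 805.308
Σ(x−M)² = 4654506.77; s = √(4654506.77/12) = 622.797
Cutoffs: 805.308 ± 2·622.797 → [-440.3, 2050.9]
Outside: 2851 → excluded.
Retained (n=12): Σ = 7618, mean = 7618/12 = 634.833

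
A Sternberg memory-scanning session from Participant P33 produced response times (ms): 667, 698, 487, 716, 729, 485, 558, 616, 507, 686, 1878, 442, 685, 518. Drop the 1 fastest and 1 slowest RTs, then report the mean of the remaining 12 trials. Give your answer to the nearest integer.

613 ms

Sorted: 442, 485, 487, 507, 518, 558, 616, 667, 685, 686, 698, 716, 729, 1878
Drop lowest 1 (442) and highest 1 (1878)
Remaining (n=12): Σ = 7352, mean = 7352/12 = 612.667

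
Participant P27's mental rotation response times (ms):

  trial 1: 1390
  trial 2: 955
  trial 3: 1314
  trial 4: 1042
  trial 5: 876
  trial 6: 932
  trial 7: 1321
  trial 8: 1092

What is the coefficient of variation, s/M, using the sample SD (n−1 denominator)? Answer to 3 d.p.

0.179

n = 8, Σ = 8922, M = 1115.2500
Σ(x−M)² = 279729.500; s = √(279729.500/7) = 199.9034
CV = 199.9034 / 1115.2500 = 0.17925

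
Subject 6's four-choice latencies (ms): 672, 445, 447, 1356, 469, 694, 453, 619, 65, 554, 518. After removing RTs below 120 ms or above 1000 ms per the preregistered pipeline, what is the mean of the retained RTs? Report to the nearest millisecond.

541 ms

Excluded: 65, 1356
Retained (n=9): Σ = 4871
Mean = 4871/9 = 541.2222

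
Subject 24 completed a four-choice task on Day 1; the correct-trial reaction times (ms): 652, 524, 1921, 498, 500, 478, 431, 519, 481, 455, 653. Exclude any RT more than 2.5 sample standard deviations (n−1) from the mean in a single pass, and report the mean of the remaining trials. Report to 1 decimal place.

n = 11, ΣRT = 7112, M = 646.545
Σ(x−M)² = 1838094.73; s = √(1838094.73/10) = 428.730
Cutoffs: 646.545 ± 2.5·428.730 → [-425.3, 1718.4]
Outside: 1921 → excluded.
Retained (n=10): Σ = 5191, mean = 5191/10 = 519.100

519.1 ms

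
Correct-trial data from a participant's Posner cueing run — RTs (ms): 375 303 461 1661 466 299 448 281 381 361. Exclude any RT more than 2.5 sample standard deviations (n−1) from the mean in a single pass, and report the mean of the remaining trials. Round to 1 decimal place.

n = 10, ΣRT = 5036, M = 503.600
Σ(x−M)² = 1529450.40; s = √(1529450.40/9) = 412.237
Cutoffs: 503.600 ± 2.5·412.237 → [-527.0, 1534.2]
Outside: 1661 → excluded.
Retained (n=9): Σ = 3375, mean = 3375/9 = 375.000

375.0 ms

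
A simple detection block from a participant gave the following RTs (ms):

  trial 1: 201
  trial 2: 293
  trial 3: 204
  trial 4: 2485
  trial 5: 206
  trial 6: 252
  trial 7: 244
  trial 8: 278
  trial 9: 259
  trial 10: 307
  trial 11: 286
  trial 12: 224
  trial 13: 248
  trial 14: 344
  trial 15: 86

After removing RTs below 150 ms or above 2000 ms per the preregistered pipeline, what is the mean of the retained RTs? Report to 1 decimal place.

Excluded: 86, 2485
Retained (n=13): Σ = 3346
Mean = 3346/13 = 257.3846

257.4 ms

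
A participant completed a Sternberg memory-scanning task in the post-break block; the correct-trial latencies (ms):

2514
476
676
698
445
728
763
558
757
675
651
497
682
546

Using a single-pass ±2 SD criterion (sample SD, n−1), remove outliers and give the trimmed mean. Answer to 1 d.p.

627.1 ms

n = 14, ΣRT = 10666, M = 761.857
Σ(x−M)² = 3449249.71; s = √(3449249.71/13) = 515.099
Cutoffs: 761.857 ± 2·515.099 → [-268.3, 1792.1]
Outside: 2514 → excluded.
Retained (n=13): Σ = 8152, mean = 8152/13 = 627.077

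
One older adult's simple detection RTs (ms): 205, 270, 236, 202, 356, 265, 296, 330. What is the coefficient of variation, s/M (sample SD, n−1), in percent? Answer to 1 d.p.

20.6%

n = 8, Σ = 2160, M = 270.0000
Σ(x−M)² = 21702.000; s = √(21702.000/7) = 55.6802
CV = 55.6802 / 270.0000 = 0.20622 = 20.622%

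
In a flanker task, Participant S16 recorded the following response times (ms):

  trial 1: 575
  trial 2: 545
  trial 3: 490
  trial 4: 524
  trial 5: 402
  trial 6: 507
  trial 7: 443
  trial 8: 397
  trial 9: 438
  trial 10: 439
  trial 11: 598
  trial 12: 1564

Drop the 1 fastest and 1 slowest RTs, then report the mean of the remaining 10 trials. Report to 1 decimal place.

Sorted: 397, 402, 438, 439, 443, 490, 507, 524, 545, 575, 598, 1564
Drop lowest 1 (397) and highest 1 (1564)
Remaining (n=10): Σ = 4961, mean = 4961/10 = 496.100

496.1 ms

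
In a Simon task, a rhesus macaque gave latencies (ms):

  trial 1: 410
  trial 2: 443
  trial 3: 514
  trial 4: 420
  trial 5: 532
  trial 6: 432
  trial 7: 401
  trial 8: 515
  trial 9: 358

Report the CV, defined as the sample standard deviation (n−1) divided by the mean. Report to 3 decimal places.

n = 9, Σ = 4025, M = 447.2222
Σ(x−M)² = 28713.556; s = √(28713.556/8) = 59.9099
CV = 59.9099 / 447.2222 = 0.13396

0.134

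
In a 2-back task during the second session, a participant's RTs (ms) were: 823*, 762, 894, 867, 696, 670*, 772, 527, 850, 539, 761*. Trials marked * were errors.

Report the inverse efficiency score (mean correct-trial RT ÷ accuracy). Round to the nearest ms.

1015 ms

Correct trials (n=8): 762, 894, 867, 696, 772, 527, 850, 539
Mean correct RT = 5907/8 = 738.3750 ms
Proportion correct = 8/11
IES = 738.3750 / (8/11) = 1015.266 ms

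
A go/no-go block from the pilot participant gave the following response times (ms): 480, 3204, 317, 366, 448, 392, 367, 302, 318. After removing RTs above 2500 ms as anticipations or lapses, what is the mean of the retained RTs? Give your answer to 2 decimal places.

Excluded: 3204
Retained (n=8): Σ = 2990
Mean = 2990/8 = 373.7500

373.75 ms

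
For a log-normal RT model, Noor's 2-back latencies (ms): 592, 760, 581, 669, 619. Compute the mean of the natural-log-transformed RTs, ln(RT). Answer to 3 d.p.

ln(RT): 6.3835, 6.6333, 6.3648, 6.5058, 6.4281
Σ ln(RT) = 32.3155
Mean = 32.3155/5 = 6.46309

6.463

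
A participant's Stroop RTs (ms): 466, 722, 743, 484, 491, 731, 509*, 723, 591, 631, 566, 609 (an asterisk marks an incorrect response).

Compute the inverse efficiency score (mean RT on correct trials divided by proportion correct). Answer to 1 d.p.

Correct trials (n=11): 466, 722, 743, 484, 491, 731, 723, 591, 631, 566, 609
Mean correct RT = 6757/11 = 614.2727 ms
Proportion correct = 11/12
IES = 614.2727 / (11/12) = 670.116 ms

670.1 ms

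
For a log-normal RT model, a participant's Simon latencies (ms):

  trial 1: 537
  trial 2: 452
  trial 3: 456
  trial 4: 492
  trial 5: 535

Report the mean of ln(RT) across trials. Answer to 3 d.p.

6.201

ln(RT): 6.2860, 6.1137, 6.1225, 6.1985, 6.2823
Σ ln(RT) = 31.0029
Mean = 31.0029/5 = 6.20058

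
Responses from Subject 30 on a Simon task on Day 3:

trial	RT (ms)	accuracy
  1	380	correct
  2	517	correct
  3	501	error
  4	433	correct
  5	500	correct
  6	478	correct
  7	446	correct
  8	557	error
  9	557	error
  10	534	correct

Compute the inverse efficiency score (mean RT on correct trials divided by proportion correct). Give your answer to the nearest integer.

Correct trials (n=7): 380, 517, 433, 500, 478, 446, 534
Mean correct RT = 3288/7 = 469.7143 ms
Proportion correct = 7/10
IES = 469.7143 / (7/10) = 671.020 ms

671 ms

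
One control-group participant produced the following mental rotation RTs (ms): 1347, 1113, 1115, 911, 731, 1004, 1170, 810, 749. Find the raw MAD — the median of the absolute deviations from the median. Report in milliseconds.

166 ms

Sorted: 731, 749, 810, 911, 1004, 1113, 1115, 1170, 1347 → median = 1004
|x − 1004|: 343, 109, 111, 93, 273, 0, 166, 194, 255
Sorted deviations: 0, 93, 109, 111, 166, 194, 255, 273, 343 → MAD = 166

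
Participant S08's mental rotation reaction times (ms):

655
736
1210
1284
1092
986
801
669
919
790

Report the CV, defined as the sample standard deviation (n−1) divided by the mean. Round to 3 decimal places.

0.244

n = 10, Σ = 9142, M = 914.2000
Σ(x−M)² = 448343.600; s = √(448343.600/9) = 223.1949
CV = 223.1949 / 914.2000 = 0.24414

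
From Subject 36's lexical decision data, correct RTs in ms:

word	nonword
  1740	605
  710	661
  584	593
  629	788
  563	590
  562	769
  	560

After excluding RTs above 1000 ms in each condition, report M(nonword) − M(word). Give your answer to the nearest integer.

word: exclude 1740
M(word) = 3048/5 = 609.600
M(nonword) = 4566/7 = 652.286
Difference = 652.286 − 609.600 = 42.686 ms

43 ms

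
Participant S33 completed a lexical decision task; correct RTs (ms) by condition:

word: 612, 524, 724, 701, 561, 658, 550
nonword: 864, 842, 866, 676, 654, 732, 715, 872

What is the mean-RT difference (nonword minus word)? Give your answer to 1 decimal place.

M(word) = 4330/7 = 618.571
M(nonword) = 6221/8 = 777.625
Difference = 777.625 − 618.571 = 159.054 ms

159.1 ms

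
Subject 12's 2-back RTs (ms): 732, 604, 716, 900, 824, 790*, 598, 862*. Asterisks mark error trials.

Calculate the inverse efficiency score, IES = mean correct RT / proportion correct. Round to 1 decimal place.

Correct trials (n=6): 732, 604, 716, 900, 824, 598
Mean correct RT = 4374/6 = 729.0000 ms
Proportion correct = 6/8
IES = 729.0000 / (6/8) = 972.000 ms

972.0 ms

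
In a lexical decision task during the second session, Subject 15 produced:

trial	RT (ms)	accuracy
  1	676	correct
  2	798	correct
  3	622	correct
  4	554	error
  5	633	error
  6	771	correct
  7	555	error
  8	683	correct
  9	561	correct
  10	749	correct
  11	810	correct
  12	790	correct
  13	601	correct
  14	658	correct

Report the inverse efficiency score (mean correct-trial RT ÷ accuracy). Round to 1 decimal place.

Correct trials (n=11): 676, 798, 622, 771, 683, 561, 749, 810, 790, 601, 658
Mean correct RT = 7719/11 = 701.7273 ms
Proportion correct = 11/14
IES = 701.7273 / (11/14) = 893.107 ms

893.1 ms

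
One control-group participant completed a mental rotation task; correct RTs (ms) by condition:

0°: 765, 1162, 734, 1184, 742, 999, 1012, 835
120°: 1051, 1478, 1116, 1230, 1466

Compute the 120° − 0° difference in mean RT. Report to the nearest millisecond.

M(0°) = 7433/8 = 929.125
M(120°) = 6341/5 = 1268.200
Difference = 1268.200 − 929.125 = 339.075 ms

339 ms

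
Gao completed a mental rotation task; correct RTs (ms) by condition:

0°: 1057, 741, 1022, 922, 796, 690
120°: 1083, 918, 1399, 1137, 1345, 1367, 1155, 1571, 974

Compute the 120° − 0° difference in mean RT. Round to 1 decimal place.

345.2 ms

M(0°) = 5228/6 = 871.333
M(120°) = 10949/9 = 1216.556
Difference = 1216.556 − 871.333 = 345.222 ms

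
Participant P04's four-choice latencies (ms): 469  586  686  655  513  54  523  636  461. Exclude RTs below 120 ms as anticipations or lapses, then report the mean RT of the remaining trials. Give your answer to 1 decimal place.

Excluded: 54
Retained (n=8): Σ = 4529
Mean = 4529/8 = 566.1250

566.1 ms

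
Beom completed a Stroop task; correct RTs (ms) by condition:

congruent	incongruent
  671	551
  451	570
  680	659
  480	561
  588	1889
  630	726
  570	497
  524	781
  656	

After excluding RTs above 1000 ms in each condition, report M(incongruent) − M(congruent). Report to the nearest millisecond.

incongruent: exclude 1889
M(congruent) = 5250/9 = 583.333
M(incongruent) = 4345/7 = 620.714
Difference = 620.714 − 583.333 = 37.381 ms

37 ms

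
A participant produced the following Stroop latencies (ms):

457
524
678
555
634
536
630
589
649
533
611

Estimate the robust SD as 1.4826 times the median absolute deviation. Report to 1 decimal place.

Sorted: 457, 524, 533, 536, 555, 589, 611, 630, 634, 649, 678 → median = 589
|x − 589| sorted: 0, 22, 34, 41, 45, 53, 56, 60, 65, 89, 132 → MAD = 53
Robust SD ≈ 1.4826 × 53 = 78.578

78.6 ms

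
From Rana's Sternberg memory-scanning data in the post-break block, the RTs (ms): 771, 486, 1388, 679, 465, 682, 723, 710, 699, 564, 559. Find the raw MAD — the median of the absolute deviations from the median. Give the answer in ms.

Sorted: 465, 486, 559, 564, 679, 682, 699, 710, 723, 771, 1388 → median = 682
|x − 682|: 89, 196, 706, 3, 217, 0, 41, 28, 17, 118, 123
Sorted deviations: 0, 3, 17, 28, 41, 89, 118, 123, 196, 217, 706 → MAD = 89

89 ms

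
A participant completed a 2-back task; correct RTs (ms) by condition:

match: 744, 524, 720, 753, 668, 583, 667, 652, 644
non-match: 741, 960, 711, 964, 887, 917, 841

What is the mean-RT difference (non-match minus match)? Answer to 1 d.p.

198.5 ms

M(match) = 5955/9 = 661.667
M(non-match) = 6021/7 = 860.143
Difference = 860.143 − 661.667 = 198.476 ms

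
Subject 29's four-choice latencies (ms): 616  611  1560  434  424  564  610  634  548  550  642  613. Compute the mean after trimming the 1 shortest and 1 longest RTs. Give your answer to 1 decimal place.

582.2 ms

Sorted: 424, 434, 548, 550, 564, 610, 611, 613, 616, 634, 642, 1560
Drop lowest 1 (424) and highest 1 (1560)
Remaining (n=10): Σ = 5822, mean = 5822/10 = 582.200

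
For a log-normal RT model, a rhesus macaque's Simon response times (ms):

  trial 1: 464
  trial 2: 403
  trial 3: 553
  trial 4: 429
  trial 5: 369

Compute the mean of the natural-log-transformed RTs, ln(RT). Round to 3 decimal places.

6.085

ln(RT): 6.1399, 5.9989, 6.3154, 6.0615, 5.9108
Σ ln(RT) = 30.4264
Mean = 30.4264/5 = 6.08529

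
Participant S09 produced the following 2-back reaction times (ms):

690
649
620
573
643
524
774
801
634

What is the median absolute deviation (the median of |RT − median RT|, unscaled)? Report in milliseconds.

47 ms

Sorted: 524, 573, 620, 634, 643, 649, 690, 774, 801 → median = 643
|x − 643|: 47, 6, 23, 70, 0, 119, 131, 158, 9
Sorted deviations: 0, 6, 9, 23, 47, 70, 119, 131, 158 → MAD = 47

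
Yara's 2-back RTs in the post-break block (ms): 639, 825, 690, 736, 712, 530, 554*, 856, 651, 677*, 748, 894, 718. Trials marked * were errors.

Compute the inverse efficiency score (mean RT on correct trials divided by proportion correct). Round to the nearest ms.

Correct trials (n=11): 639, 825, 690, 736, 712, 530, 856, 651, 748, 894, 718
Mean correct RT = 7999/11 = 727.1818 ms
Proportion correct = 11/13
IES = 727.1818 / (11/13) = 859.397 ms

859 ms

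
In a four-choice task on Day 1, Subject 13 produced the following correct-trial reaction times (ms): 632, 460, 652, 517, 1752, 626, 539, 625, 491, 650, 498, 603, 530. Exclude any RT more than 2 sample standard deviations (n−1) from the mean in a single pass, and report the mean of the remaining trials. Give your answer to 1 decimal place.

n = 13, ΣRT = 8575, M = 659.615
Σ(x−M)² = 1345835.08; s = √(1345835.08/12) = 334.892
Cutoffs: 659.615 ± 2·334.892 → [-10.2, 1329.4]
Outside: 1752 → excluded.
Retained (n=12): Σ = 6823, mean = 6823/12 = 568.583

568.6 ms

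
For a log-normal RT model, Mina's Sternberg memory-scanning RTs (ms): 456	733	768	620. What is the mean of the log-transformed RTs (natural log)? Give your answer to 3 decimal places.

6.448

ln(RT): 6.1225, 6.5971, 6.6438, 6.4297
Σ ln(RT) = 25.7931
Mean = 25.7931/4 = 6.44829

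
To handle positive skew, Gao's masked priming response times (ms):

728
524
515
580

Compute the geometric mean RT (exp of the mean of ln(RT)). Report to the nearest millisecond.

ln(RT): 6.5903, 6.2615, 6.2442, 6.3630
Mean ln(RT) = 25.4590/4 = 6.36475
Geometric mean = exp(6.36475) = 581.00 ms

581 ms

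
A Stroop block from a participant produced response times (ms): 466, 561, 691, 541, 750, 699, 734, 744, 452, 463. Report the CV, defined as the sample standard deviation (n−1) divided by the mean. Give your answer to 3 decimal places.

n = 10, Σ = 6101, M = 610.1000
Σ(x−M)² = 141884.900; s = √(141884.900/9) = 125.5587
CV = 125.5587 / 610.1000 = 0.20580

0.206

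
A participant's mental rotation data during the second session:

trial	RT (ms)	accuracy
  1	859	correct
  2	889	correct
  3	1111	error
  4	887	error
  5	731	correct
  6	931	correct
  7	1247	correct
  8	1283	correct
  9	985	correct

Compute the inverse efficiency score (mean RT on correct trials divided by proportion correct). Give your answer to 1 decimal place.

Correct trials (n=7): 859, 889, 731, 931, 1247, 1283, 985
Mean correct RT = 6925/7 = 989.2857 ms
Proportion correct = 7/9
IES = 989.2857 / (7/9) = 1271.939 ms

1271.9 ms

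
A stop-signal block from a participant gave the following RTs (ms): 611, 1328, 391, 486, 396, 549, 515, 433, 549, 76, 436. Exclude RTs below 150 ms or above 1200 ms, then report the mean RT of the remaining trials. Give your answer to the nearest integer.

485 ms

Excluded: 76, 1328
Retained (n=9): Σ = 4366
Mean = 4366/9 = 485.1111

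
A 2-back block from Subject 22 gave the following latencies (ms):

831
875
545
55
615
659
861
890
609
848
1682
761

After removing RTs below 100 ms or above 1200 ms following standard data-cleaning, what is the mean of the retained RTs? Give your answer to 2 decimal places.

Excluded: 55, 1682
Retained (n=10): Σ = 7494
Mean = 7494/10 = 749.4000

749.40 ms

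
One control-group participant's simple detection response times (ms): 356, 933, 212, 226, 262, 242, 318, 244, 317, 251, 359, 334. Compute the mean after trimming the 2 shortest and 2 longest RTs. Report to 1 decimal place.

290.5 ms

Sorted: 212, 226, 242, 244, 251, 262, 317, 318, 334, 356, 359, 933
Drop lowest 2 (212, 226) and highest 2 (359, 933)
Remaining (n=8): Σ = 2324, mean = 2324/8 = 290.500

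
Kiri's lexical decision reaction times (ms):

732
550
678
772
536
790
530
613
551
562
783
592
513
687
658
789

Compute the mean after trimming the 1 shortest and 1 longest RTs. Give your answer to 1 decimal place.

Sorted: 513, 530, 536, 550, 551, 562, 592, 613, 658, 678, 687, 732, 772, 783, 789, 790
Drop lowest 1 (513) and highest 1 (790)
Remaining (n=14): Σ = 9033, mean = 9033/14 = 645.214

645.2 ms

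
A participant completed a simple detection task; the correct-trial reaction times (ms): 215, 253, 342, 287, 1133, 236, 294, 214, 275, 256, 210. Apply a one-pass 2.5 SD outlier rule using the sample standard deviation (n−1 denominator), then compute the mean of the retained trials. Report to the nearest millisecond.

258 ms

n = 11, ΣRT = 3715, M = 337.727
Σ(x−M)² = 711788.18; s = √(711788.18/10) = 266.794
Cutoffs: 337.727 ± 2.5·266.794 → [-329.3, 1004.7]
Outside: 1133 → excluded.
Retained (n=10): Σ = 2582, mean = 2582/10 = 258.200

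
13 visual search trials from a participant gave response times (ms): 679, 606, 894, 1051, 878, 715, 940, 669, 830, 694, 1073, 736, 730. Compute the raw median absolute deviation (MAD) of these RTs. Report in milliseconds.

Sorted: 606, 669, 679, 694, 715, 730, 736, 830, 878, 894, 940, 1051, 1073 → median = 736
|x − 736|: 57, 130, 158, 315, 142, 21, 204, 67, 94, 42, 337, 0, 6
Sorted deviations: 0, 6, 21, 42, 57, 67, 94, 130, 142, 158, 204, 315, 337 → MAD = 94

94 ms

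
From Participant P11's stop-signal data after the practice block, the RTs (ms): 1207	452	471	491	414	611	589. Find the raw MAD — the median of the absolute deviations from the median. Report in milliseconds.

Sorted: 414, 452, 471, 491, 589, 611, 1207 → median = 491
|x − 491|: 716, 39, 20, 0, 77, 120, 98
Sorted deviations: 0, 20, 39, 77, 98, 120, 716 → MAD = 77

77 ms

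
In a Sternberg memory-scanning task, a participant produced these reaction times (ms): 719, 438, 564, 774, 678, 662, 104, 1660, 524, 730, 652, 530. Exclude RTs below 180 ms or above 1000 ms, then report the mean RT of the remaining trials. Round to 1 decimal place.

627.1 ms

Excluded: 104, 1660
Retained (n=10): Σ = 6271
Mean = 6271/10 = 627.1000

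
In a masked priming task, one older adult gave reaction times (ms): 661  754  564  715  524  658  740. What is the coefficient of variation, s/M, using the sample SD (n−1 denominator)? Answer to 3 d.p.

n = 7, Σ = 4616, M = 659.4286
Σ(x−M)² = 45975.714; s = √(45975.714/6) = 87.5364
CV = 87.5364 / 659.4286 = 0.13275

0.133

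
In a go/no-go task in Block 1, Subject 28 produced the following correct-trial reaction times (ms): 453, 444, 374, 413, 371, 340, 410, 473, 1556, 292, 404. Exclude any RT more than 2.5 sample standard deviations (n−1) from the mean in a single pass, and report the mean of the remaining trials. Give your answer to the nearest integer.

n = 11, ΣRT = 5530, M = 502.727
Σ(x−M)² = 1247394.18; s = √(1247394.18/10) = 353.185
Cutoffs: 502.727 ± 2.5·353.185 → [-380.2, 1385.7]
Outside: 1556 → excluded.
Retained (n=10): Σ = 3974, mean = 3974/10 = 397.400

397 ms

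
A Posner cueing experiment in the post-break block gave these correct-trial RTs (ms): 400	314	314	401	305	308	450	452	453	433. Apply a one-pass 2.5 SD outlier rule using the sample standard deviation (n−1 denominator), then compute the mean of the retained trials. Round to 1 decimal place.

383.0 ms

n = 10, ΣRT = 3830, M = 383.000
Σ(x−M)² = 38494.00; s = √(38494.00/9) = 65.400
Cutoffs: 383.000 ± 2.5·65.400 → [219.5, 546.5]
No RTs fall outside the cutoffs; all 10 retained. Mean = 3830/10 = 383.000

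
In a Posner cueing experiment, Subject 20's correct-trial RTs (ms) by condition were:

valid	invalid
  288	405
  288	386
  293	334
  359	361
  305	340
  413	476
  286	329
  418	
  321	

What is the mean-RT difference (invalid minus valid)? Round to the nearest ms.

M(valid) = 2971/9 = 330.111
M(invalid) = 2631/7 = 375.857
Difference = 375.857 − 330.111 = 45.746 ms

46 ms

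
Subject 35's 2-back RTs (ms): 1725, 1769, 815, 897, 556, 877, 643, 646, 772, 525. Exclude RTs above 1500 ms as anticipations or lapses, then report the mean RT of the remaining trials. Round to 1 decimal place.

Excluded: 1725, 1769
Retained (n=8): Σ = 5731
Mean = 5731/8 = 716.3750

716.4 ms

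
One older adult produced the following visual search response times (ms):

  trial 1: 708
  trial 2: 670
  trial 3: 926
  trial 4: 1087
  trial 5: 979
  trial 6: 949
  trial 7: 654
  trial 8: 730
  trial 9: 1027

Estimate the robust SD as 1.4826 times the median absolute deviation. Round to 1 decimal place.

238.7 ms

Sorted: 654, 670, 708, 730, 926, 949, 979, 1027, 1087 → median = 926
|x − 926| sorted: 0, 23, 53, 101, 161, 196, 218, 256, 272 → MAD = 161
Robust SD ≈ 1.4826 × 161 = 238.699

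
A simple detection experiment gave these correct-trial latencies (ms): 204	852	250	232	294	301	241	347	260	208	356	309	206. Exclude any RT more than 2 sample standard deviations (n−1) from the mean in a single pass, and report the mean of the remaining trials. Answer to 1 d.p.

n = 13, ΣRT = 4060, M = 312.308
Σ(x−M)² = 346918.77; s = √(346918.77/12) = 170.029
Cutoffs: 312.308 ± 2·170.029 → [-27.8, 652.4]
Outside: 852 → excluded.
Retained (n=12): Σ = 3208, mean = 3208/12 = 267.333

267.3 ms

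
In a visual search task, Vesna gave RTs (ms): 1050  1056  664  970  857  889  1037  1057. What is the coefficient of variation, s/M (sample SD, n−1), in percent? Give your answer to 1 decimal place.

n = 8, Σ = 7580, M = 947.5000
Σ(x−M)² = 134770.000; s = √(134770.000/7) = 138.7547
CV = 138.7547 / 947.5000 = 0.14644 = 14.644%

14.6%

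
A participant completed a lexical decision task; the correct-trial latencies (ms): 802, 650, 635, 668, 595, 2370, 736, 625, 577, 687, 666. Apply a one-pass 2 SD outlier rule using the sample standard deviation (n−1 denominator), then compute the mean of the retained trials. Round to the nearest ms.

n = 11, ΣRT = 9011, M = 819.182
Σ(x−M)² = 2685205.64; s = √(2685205.64/10) = 518.190
Cutoffs: 819.182 ± 2·518.190 → [-217.2, 1855.6]
Outside: 2370 → excluded.
Retained (n=10): Σ = 6641, mean = 6641/10 = 664.100

664 ms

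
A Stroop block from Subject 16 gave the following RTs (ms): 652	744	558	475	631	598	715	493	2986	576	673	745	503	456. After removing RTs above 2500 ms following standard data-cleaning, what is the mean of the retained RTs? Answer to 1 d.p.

601.5 ms

Excluded: 2986
Retained (n=13): Σ = 7819
Mean = 7819/13 = 601.4615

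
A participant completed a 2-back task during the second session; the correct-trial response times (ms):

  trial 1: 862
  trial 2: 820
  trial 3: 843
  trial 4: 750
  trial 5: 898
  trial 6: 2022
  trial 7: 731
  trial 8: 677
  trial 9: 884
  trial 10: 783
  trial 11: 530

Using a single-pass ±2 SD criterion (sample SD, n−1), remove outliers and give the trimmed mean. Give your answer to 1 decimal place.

n = 11, ΣRT = 9800, M = 890.909
Σ(x−M)² = 1520706.91; s = √(1520706.91/10) = 389.962
Cutoffs: 890.909 ± 2·389.962 → [111.0, 1670.8]
Outside: 2022 → excluded.
Retained (n=10): Σ = 7778, mean = 7778/10 = 777.800

777.8 ms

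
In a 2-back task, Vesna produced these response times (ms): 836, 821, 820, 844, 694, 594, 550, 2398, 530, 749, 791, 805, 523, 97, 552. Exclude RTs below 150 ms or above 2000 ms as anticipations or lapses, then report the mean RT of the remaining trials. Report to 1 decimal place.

Excluded: 97, 2398
Retained (n=13): Σ = 9109
Mean = 9109/13 = 700.6923

700.7 ms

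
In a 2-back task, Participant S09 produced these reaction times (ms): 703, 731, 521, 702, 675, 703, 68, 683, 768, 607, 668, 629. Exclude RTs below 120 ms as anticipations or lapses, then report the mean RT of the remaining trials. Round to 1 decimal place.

Excluded: 68
Retained (n=11): Σ = 7390
Mean = 7390/11 = 671.8182

671.8 ms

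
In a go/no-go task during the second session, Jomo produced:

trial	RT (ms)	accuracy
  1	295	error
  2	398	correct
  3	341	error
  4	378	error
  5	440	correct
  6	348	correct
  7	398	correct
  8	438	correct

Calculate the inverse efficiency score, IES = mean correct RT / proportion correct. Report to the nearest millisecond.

647 ms

Correct trials (n=5): 398, 440, 348, 398, 438
Mean correct RT = 2022/5 = 404.4000 ms
Proportion correct = 5/8
IES = 404.4000 / (5/8) = 647.040 ms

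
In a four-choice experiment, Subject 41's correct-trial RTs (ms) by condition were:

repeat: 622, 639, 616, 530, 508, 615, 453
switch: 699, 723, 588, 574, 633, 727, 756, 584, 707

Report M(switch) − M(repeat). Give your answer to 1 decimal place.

M(repeat) = 3983/7 = 569.000
M(switch) = 5991/9 = 665.667
Difference = 665.667 − 569.000 = 96.667 ms

96.7 ms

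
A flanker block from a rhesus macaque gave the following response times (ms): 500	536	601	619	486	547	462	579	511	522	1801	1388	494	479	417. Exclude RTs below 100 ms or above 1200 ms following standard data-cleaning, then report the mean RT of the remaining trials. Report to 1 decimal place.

Excluded: 1388, 1801
Retained (n=13): Σ = 6753
Mean = 6753/13 = 519.4615

519.5 ms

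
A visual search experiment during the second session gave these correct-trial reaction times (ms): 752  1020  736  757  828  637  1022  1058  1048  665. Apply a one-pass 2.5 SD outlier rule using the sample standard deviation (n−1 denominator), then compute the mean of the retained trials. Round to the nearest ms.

852 ms

n = 10, ΣRT = 8523, M = 852.300
Σ(x−M)² = 252226.10; s = √(252226.10/9) = 167.407
Cutoffs: 852.300 ± 2.5·167.407 → [433.8, 1270.8]
No RTs fall outside the cutoffs; all 10 retained. Mean = 8523/10 = 852.300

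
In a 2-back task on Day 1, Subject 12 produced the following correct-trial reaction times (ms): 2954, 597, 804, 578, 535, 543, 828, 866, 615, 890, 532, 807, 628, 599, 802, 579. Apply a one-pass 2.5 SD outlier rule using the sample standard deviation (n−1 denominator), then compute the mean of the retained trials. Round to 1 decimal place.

n = 16, ΣRT = 13157, M = 822.312
Σ(x−M)² = 5096701.44; s = √(5096701.44/15) = 582.907
Cutoffs: 822.312 ± 2.5·582.907 → [-635.0, 2279.6]
Outside: 2954 → excluded.
Retained (n=15): Σ = 10203, mean = 10203/15 = 680.200

680.2 ms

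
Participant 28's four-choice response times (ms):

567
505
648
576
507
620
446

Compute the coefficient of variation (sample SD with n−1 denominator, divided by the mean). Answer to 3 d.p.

n = 7, Σ = 3869, M = 552.7143
Σ(x−M)² = 30107.429; s = √(30107.429/6) = 70.8372
CV = 70.8372 / 552.7143 = 0.12816

0.128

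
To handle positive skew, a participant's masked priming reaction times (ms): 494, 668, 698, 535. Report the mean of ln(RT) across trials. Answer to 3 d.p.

6.384

ln(RT): 6.2025, 6.5043, 6.5482, 6.2823
Σ ln(RT) = 25.5373
Mean = 25.5373/4 = 6.38433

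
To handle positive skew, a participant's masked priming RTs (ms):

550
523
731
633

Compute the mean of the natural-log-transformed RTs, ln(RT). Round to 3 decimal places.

ln(RT): 6.3099, 6.2596, 6.5944, 6.4505
Σ ln(RT) = 25.6144
Mean = 25.6144/4 = 6.40360

6.404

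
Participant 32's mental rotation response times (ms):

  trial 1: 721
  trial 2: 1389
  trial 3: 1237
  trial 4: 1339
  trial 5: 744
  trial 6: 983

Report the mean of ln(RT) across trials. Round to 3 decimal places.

ln(RT): 6.5806, 7.2363, 7.1204, 7.1997, 6.6120, 6.8906
Σ ln(RT) = 41.6398
Mean = 41.6398/6 = 6.93996

6.940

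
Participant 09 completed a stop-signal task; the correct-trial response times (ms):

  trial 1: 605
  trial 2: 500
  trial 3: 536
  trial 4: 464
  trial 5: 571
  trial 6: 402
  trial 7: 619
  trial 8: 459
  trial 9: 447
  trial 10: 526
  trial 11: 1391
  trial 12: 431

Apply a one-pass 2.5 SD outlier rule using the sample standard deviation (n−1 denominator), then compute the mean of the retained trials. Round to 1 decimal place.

n = 12, ΣRT = 6951, M = 579.250
Σ(x−M)² = 770864.25; s = √(770864.25/11) = 264.724
Cutoffs: 579.250 ± 2.5·264.724 → [-82.6, 1241.1]
Outside: 1391 → excluded.
Retained (n=11): Σ = 5560, mean = 5560/11 = 505.455

505.5 ms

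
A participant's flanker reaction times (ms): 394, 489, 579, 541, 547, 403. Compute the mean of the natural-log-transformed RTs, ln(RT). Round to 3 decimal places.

ln(RT): 5.9764, 6.1924, 6.3613, 6.2934, 6.3044, 5.9989
Σ ln(RT) = 37.1268
Mean = 37.1268/6 = 6.18780

6.188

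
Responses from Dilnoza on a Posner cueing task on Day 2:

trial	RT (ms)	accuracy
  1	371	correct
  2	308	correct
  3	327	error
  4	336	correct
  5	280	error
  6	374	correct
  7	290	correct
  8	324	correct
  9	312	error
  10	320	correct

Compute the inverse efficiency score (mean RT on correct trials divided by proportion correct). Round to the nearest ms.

Correct trials (n=7): 371, 308, 336, 374, 290, 324, 320
Mean correct RT = 2323/7 = 331.8571 ms
Proportion correct = 7/10
IES = 331.8571 / (7/10) = 474.082 ms

474 ms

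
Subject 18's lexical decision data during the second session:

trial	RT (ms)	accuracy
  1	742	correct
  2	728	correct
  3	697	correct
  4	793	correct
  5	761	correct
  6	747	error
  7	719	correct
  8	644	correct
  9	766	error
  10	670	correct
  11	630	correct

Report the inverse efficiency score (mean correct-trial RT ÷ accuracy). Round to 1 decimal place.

867.0 ms

Correct trials (n=9): 742, 728, 697, 793, 761, 719, 644, 670, 630
Mean correct RT = 6384/9 = 709.3333 ms
Proportion correct = 9/11
IES = 709.3333 / (9/11) = 866.963 ms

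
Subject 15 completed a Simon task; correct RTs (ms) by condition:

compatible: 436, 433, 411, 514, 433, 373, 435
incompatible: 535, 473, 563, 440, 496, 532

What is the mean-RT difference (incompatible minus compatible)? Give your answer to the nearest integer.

73 ms

M(compatible) = 3035/7 = 433.571
M(incompatible) = 3039/6 = 506.500
Difference = 506.500 − 433.571 = 72.929 ms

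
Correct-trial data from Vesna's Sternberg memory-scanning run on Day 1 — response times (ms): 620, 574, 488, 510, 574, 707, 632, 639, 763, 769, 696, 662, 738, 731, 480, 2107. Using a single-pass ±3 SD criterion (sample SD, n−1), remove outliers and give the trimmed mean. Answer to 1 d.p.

638.9 ms

n = 16, ΣRT = 11690, M = 730.625
Σ(x−M)² = 2153227.75; s = √(2153227.75/15) = 378.878
Cutoffs: 730.625 ± 3·378.878 → [-406.0, 1867.3]
Outside: 2107 → excluded.
Retained (n=15): Σ = 9583, mean = 9583/15 = 638.867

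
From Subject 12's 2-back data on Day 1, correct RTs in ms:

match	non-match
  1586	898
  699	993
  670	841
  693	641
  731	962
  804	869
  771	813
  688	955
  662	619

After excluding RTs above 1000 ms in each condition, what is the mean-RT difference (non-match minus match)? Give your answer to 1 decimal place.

match: exclude 1586
M(match) = 5718/8 = 714.750
M(non-match) = 7591/9 = 843.444
Difference = 843.444 − 714.750 = 128.694 ms

128.7 ms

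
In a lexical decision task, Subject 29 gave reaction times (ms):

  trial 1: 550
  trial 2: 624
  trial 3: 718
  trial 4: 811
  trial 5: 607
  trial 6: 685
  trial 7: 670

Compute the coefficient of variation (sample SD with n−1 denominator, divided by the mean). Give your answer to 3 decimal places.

0.127

n = 7, Σ = 4665, M = 666.4286
Σ(x−M)² = 42805.714; s = √(42805.714/6) = 84.4647
CV = 84.4647 / 666.4286 = 0.12674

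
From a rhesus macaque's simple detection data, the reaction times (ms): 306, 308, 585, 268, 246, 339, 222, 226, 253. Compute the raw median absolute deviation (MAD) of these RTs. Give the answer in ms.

Sorted: 222, 226, 246, 253, 268, 306, 308, 339, 585 → median = 268
|x − 268|: 38, 40, 317, 0, 22, 71, 46, 42, 15
Sorted deviations: 0, 15, 22, 38, 40, 42, 46, 71, 317 → MAD = 40

40 ms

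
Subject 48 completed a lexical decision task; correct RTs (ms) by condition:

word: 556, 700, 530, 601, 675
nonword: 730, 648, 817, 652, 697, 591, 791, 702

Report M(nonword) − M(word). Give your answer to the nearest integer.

M(word) = 3062/5 = 612.400
M(nonword) = 5628/8 = 703.500
Difference = 703.500 − 612.400 = 91.100 ms

91 ms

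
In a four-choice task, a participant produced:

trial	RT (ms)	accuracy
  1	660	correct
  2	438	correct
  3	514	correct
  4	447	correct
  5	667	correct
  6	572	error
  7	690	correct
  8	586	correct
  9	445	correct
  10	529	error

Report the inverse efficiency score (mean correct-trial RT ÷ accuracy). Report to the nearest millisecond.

Correct trials (n=8): 660, 438, 514, 447, 667, 690, 586, 445
Mean correct RT = 4447/8 = 555.8750 ms
Proportion correct = 8/10
IES = 555.8750 / (8/10) = 694.844 ms

695 ms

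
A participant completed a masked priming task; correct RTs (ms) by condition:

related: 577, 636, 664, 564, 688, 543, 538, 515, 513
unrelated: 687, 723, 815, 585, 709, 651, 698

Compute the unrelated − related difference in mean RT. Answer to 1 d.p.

M(related) = 5238/9 = 582.000
M(unrelated) = 4868/7 = 695.429
Difference = 695.429 − 582.000 = 113.429 ms

113.4 ms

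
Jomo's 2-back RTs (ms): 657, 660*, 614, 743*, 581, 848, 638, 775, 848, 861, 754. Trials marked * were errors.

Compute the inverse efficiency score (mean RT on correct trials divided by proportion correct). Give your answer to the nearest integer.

Correct trials (n=9): 657, 614, 581, 848, 638, 775, 848, 861, 754
Mean correct RT = 6576/9 = 730.6667 ms
Proportion correct = 9/11
IES = 730.6667 / (9/11) = 893.037 ms

893 ms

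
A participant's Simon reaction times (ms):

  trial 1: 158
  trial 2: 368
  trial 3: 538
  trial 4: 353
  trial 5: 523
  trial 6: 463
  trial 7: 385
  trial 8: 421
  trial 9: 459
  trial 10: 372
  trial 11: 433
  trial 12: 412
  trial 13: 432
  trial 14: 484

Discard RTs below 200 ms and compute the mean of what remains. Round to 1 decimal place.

434.1 ms

Excluded: 158
Retained (n=13): Σ = 5643
Mean = 5643/13 = 434.0769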